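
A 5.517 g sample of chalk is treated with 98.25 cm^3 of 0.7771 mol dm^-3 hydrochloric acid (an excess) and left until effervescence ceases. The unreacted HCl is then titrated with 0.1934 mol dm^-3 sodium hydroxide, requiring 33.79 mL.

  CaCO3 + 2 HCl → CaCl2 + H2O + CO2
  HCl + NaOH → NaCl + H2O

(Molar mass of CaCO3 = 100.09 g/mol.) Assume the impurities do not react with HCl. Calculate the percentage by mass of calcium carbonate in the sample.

63.33 %

n(HCl) added = 0.09825 × 0.7771 = 0.07635 mol
n(NaOH) used in back-titration = 0.03379 × 0.1934 = 6.535 × 10^-3 mol
n(HCl) left over = 6.535 × 10^-3 mol (1:1 ratio)
n(HCl) consumed by analyte = 0.07635 − 6.535 × 10^-3 = 0.06982 mol
From the 1:2 ratio, n(CaCO3) = 1/2 × 0.06982 = 0.03491 mol
mass of CaCO3 = 0.03491 × 100.09 = 3.494 g
% CaCO3 = 3.494 / 5.517 × 100 = 63.33 %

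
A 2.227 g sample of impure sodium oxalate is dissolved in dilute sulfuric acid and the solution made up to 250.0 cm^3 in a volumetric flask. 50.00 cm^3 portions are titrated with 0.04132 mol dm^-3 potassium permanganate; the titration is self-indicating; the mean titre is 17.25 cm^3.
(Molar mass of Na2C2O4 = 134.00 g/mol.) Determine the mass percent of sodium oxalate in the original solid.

53.61 %

2 MnO4^- + 5 C2O4^2- + 16 H^+ → 2 Mn^2+ + 10 CO2 + 8 H2O
n(KMnO4) per titration = 0.01725 × 0.04132 = 7.128 × 10^-4 mol
From the 5:2 ratio, n(Na2C2O4) in each aliquot = 5/2 × 7.128 × 10^-4 = 1.782 × 10^-3 mol
n(Na2C2O4) in the whole flask = 1.782 × 10^-3 × 250.0/50.00 = 8.910 × 10^-3 mol
mass of Na2C2O4 = 8.910 × 10^-3 × 134.00 = 1.194 g
% Na2C2O4 = 1.194 / 2.227 × 100 = 53.61 %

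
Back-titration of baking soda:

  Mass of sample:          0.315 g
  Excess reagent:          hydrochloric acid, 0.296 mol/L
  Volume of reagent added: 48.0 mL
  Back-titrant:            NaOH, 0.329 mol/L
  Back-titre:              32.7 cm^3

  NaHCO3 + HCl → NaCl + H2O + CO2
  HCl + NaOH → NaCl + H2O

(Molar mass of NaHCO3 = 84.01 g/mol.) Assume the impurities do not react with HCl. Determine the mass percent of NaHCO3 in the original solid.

92.0 %

n(HCl) added = 0.0480 × 0.296 = 0.0142 mol
n(NaOH) used in back-titration = 0.0327 × 0.329 = 0.0108 mol
n(HCl) left over = 0.0108 mol (1:1 ratio)
n(HCl) consumed by analyte = 0.0142 − 0.0108 = 3.45 × 10^-3 mol
n(NaHCO3) = 3.45 × 10^-3 mol (1:1 ratio)
mass of NaHCO3 = 3.45 × 10^-3 × 84.01 = 0.290 g
% NaHCO3 = 0.290 / 0.315 × 100 = 92.0 %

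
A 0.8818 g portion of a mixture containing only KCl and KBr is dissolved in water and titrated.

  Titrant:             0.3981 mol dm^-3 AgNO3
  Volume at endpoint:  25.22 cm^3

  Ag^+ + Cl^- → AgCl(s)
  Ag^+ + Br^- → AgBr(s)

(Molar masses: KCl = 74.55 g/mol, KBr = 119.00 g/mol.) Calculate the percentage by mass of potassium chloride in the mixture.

59.53 %

n(AgNO3) = 0.02522 × 0.3981 = 0.01004 mol
Let x = n(KCl), y = n(KBr).
Titrant: 1x + 1y = 0.01004;  mass: 74.55x + 119.00y = 0.8818
Solving, x = 7.041 × 10^-3 mol, y = 2.999 × 10^-3 mol
mass of KCl = 7.041 × 10^-3 × 74.55 = 0.5249 g
% KCl = 0.5249 / 0.8818 × 100 = 59.53 %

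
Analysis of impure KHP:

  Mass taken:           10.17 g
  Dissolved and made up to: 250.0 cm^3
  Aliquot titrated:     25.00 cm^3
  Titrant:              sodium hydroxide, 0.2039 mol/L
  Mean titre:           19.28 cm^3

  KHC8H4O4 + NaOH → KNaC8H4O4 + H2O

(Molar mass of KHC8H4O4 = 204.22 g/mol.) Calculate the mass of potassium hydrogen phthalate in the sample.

n(NaOH) per titration = 0.01928 × 0.2039 = 3.931 × 10^-3 mol
n(KHC8H4O4) in each aliquot = 3.931 × 10^-3 mol (1:1 ratio)
n(KHC8H4O4) in the whole flask = 3.931 × 10^-3 × 250.0/25.00 = 0.03931 mol
mass of KHC8H4O4 = 0.03931 × 204.22 = 8.028 g

8.028 g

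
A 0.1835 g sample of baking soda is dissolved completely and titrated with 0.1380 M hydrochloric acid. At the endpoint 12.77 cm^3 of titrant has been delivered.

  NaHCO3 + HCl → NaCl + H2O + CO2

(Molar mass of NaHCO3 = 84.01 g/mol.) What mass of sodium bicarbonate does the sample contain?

n(HCl) = 0.01277 L × 0.1380 mol/L = 1.762 × 10^-3 mol
n(NaHCO3) = 1.762 × 10^-3 mol (1:1 ratio)
mass of NaHCO3 = 1.762 × 10^-3 × 84.01 g/mol = 0.1480 g

0.1480 g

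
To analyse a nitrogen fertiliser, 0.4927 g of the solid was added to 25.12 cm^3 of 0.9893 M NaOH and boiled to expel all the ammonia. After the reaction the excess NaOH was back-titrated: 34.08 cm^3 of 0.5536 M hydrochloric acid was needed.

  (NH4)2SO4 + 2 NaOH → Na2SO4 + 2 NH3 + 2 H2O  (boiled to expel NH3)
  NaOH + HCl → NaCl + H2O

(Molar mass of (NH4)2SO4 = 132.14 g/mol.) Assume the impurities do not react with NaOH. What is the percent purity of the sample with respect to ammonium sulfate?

80.25 %

n(NaOH) added = 0.02512 × 0.9893 = 0.02485 mol
n(HCl) used in back-titration = 0.03408 × 0.5536 = 0.01887 mol
n(NaOH) left over = 0.01887 mol (1:1 ratio)
n(NaOH) consumed by analyte = 0.02485 − 0.01887 = 5.985 × 10^-3 mol
From the 1:2 ratio, n((NH4)2SO4) = 1/2 × 5.985 × 10^-3 = 2.992 × 10^-3 mol
mass of (NH4)2SO4 = 2.992 × 10^-3 × 132.14 = 0.3954 g
% (NH4)2SO4 = 0.3954 / 0.4927 × 100 = 80.25 %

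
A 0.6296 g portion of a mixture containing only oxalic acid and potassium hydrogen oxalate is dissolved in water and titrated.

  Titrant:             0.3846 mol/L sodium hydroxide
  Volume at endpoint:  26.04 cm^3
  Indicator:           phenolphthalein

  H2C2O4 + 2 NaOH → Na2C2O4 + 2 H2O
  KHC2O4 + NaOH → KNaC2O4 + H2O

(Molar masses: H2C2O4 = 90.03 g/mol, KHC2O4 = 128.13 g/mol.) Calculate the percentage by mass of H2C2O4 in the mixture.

n(NaOH) = 0.02604 × 0.3846 = 0.01001 mol
Let x = n(H2C2O4), y = n(KHC2O4).
Titrant: 2x + 1y = 0.01001;  mass: 90.03x + 128.13y = 0.6296
Solving, x = 3.932 × 10^-3 mol, y = 2.151 × 10^-3 mol
mass of H2C2O4 = 3.932 × 10^-3 × 90.03 = 0.3540 g
% H2C2O4 = 0.3540 / 0.6296 × 100 = 56.23 %

56.23 %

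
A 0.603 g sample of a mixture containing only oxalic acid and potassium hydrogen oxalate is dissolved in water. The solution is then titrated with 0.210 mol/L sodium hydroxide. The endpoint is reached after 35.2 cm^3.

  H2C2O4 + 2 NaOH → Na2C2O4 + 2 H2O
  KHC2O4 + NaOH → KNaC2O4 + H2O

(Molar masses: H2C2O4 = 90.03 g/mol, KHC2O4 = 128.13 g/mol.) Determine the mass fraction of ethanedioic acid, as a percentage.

30.9 %

n(NaOH) = 0.0352 × 0.210 = 7.39 × 10^-3 mol
Let x = n(H2C2O4), y = n(KHC2O4).
Titrant: 2x + 1y = 7.39 × 10^-3;  mass: 90.03x + 128.13y = 0.603
Solving, x = 2.07 × 10^-3 mol, y = 3.25 × 10^-3 mol
mass of H2C2O4 = 2.07 × 10^-3 × 90.03 = 0.186 g
% H2C2O4 = 0.186 / 0.603 × 100 = 30.9 %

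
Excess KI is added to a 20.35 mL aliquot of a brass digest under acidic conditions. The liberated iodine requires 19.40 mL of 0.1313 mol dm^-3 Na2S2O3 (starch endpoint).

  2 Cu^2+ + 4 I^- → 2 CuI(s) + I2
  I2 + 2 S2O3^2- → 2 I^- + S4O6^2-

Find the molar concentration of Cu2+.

0.1252 mol/L

n(S2O3^2-) = 0.01940 × 0.1313 = 2.547 × 10^-3 mol
n(I2) = n(S2O3^2-)/2 = 1.274 × 10^-3 mol
From the 2:1 ratio, n(Cu2+) in the aliquot = 2/1 × 1.274 × 10^-3 = 2.547 × 10^-3 mol
[Cu2+] = 2.547 × 10^-3 / 0.02035 = 0.1252 mol/L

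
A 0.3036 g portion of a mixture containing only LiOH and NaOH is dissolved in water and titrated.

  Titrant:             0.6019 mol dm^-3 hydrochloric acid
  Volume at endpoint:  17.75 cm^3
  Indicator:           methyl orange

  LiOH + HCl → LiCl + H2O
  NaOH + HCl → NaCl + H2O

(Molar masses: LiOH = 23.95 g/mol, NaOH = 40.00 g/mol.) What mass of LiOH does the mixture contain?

n(HCl) = 0.01775 × 0.6019 = 0.01068 mol
Let x = n(LiOH), y = n(NaOH).
Titrant: 1x + 1y = 0.01068;  mass: 23.95x + 40.00y = 0.3036
Solving, x = 7.710 × 10^-3 mol, y = 2.974 × 10^-3 mol
mass of LiOH = 7.710 × 10^-3 × 23.95 = 0.1847 g

0.1847 g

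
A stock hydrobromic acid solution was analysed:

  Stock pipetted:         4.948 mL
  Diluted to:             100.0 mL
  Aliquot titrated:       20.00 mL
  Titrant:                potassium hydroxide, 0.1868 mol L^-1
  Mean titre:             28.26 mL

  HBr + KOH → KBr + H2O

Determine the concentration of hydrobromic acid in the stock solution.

5.334 mol/L

n(KOH) = 0.02826 × 0.1868 = 5.279 × 10^-3 mol
n(HBr) in the aliquot = 5.279 × 10^-3 mol (1:1 ratio)
[HBr]_dilute = 5.279 × 10^-3 / 0.02000 = 0.2639 mol/L
Dilution factor = 100.0 / 4.948 = 20.21
[HBr]_stock = 0.2639 × 20.21 = 5.334 mol/L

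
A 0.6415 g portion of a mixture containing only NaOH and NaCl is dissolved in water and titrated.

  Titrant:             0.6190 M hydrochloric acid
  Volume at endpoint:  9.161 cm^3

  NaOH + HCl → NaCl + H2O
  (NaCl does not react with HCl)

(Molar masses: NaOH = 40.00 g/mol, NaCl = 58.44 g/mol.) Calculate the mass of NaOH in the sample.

n(HCl) = 0.009161 × 0.6190 = 5.671 × 10^-3 mol
Let x = n(NaOH), y = n(NaCl).
Titrant: 1x = 5.671 × 10^-3;  mass: 40.00x + 58.44y = 0.6415
Solving, x = 5.671 × 10^-3 mol, y = 7.096 × 10^-3 mol
mass of NaOH = 5.671 × 10^-3 × 40.00 = 0.2268 g

0.2268 g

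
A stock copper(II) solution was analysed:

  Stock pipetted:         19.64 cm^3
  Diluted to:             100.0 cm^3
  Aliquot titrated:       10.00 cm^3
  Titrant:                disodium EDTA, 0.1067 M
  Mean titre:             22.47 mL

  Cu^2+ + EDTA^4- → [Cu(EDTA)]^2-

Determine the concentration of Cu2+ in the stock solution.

n(EDTA) = 0.02247 × 0.1067 = 2.398 × 10^-3 mol
n(Cu2+) in the aliquot = 2.398 × 10^-3 mol (1:1 ratio)
[Cu2+]_dilute = 2.398 × 10^-3 / 0.01000 = 0.2398 mol/L
Dilution factor = 100.0 / 19.64 = 5.092
[Cu2+]_stock = 0.2398 × 5.092 = 1.221 mol/L

1.221 M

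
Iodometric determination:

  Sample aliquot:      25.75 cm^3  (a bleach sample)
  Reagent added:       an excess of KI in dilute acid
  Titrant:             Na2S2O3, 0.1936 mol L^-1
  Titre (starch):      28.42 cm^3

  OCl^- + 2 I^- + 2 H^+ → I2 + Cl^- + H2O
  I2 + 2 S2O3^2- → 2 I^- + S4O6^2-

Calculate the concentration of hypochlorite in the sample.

n(S2O3^2-) = 0.02842 × 0.1936 = 5.502 × 10^-3 mol
n(I2) = n(S2O3^2-)/2 = 2.751 × 10^-3 mol
n(OCl^-) in the aliquot = 2.751 × 10^-3 mol (1:1 ratio)
[OCl^-] = 2.751 × 10^-3 / 0.02575 = 0.1068 mol/L

0.1068 mol/L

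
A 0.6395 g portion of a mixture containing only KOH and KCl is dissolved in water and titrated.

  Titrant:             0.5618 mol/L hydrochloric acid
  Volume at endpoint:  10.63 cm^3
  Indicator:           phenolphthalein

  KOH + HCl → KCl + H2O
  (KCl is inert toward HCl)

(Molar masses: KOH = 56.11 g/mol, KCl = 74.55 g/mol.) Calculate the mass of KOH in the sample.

0.3351 g

n(HCl) = 0.01063 × 0.5618 = 5.972 × 10^-3 mol
Let x = n(KOH), y = n(KCl).
Titrant: 1x = 5.972 × 10^-3;  mass: 56.11x + 74.55y = 0.6395
Solving, x = 5.972 × 10^-3 mol, y = 4.083 × 10^-3 mol
mass of KOH = 5.972 × 10^-3 × 56.11 = 0.3351 g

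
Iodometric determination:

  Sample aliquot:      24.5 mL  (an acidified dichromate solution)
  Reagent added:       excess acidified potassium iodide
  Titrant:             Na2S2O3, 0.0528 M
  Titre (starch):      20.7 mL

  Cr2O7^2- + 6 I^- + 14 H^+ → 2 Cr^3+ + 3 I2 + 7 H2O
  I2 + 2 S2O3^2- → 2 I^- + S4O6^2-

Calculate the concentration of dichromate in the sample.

n(S2O3^2-) = 0.0207 × 0.0528 = 1.09 × 10^-3 mol
n(I2) = n(S2O3^2-)/2 = 5.46 × 10^-4 mol
From the 1:3 ratio, n(Cr2O7^2-) in the aliquot = 1/3 × 5.46 × 10^-4 = 1.82 × 10^-4 mol
[Cr2O7^2-] = 1.82 × 10^-4 / 0.0245 = 0.00744 mol/L

0.00744 M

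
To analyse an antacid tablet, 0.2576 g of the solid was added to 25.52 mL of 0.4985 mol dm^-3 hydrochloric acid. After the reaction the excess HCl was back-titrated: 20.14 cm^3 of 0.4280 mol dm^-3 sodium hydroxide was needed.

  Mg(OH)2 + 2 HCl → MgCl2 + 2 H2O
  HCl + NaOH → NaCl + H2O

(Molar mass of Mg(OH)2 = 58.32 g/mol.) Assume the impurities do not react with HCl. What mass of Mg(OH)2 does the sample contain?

0.1196 g

n(HCl) added = 0.02552 × 0.4985 = 0.01272 mol
n(NaOH) used in back-titration = 0.02014 × 0.4280 = 8.620 × 10^-3 mol
n(HCl) left over = 8.620 × 10^-3 mol (1:1 ratio)
n(HCl) consumed by analyte = 0.01272 − 8.620 × 10^-3 = 4.102 × 10^-3 mol
From the 1:2 ratio, n(Mg(OH)2) = 1/2 × 4.102 × 10^-3 = 2.051 × 10^-3 mol
mass of Mg(OH)2 = 2.051 × 10^-3 × 58.32 = 0.1196 g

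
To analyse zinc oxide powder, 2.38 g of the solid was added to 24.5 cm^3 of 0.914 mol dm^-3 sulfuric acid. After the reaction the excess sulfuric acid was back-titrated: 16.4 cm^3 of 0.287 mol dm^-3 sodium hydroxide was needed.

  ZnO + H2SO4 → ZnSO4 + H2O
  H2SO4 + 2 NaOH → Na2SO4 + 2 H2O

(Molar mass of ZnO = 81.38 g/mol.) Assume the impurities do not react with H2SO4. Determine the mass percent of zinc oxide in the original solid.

n(H2SO4) added = 0.0245 × 0.914 = 0.0224 mol
n(NaOH) used in back-titration = 0.0164 × 0.287 = 4.71 × 10^-3 mol
From the 1:2 ratio, n(H2SO4) left over = 1/2 × 4.71 × 10^-3 = 2.35 × 10^-3 mol
n(H2SO4) consumed by analyte = 0.0224 − 2.35 × 10^-3 = 0.0200 mol
n(ZnO) = 0.0200 mol (1:1 ratio)
mass of ZnO = 0.0200 × 81.38 = 1.63 g
% ZnO = 1.63 / 2.38 × 100 = 68.5 %

68.5 %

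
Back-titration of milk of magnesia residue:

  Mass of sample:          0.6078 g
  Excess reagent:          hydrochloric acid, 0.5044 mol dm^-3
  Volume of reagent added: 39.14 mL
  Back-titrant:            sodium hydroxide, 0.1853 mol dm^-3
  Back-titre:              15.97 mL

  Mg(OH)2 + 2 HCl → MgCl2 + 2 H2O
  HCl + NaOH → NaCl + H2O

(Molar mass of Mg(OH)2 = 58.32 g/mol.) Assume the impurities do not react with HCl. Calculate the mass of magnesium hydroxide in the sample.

n(HCl) added = 0.03914 × 0.5044 = 0.01974 mol
n(NaOH) used in back-titration = 0.01597 × 0.1853 = 2.959 × 10^-3 mol
n(HCl) left over = 2.959 × 10^-3 mol (1:1 ratio)
n(HCl) consumed by analyte = 0.01974 − 2.959 × 10^-3 = 0.01678 mol
From the 1:2 ratio, n(Mg(OH)2) = 1/2 × 0.01678 = 8.391 × 10^-3 mol
mass of Mg(OH)2 = 8.391 × 10^-3 × 58.32 = 0.4894 g

0.4894 g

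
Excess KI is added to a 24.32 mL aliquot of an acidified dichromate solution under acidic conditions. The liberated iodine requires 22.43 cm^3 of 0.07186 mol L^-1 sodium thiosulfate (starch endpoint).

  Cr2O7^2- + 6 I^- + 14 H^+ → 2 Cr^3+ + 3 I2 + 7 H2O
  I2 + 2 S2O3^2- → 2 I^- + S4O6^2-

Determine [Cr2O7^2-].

0.01105 mol/L

n(S2O3^2-) = 0.02243 × 0.07186 = 1.612 × 10^-3 mol
n(I2) = n(S2O3^2-)/2 = 8.059 × 10^-4 mol
From the 1:3 ratio, n(Cr2O7^2-) in the aliquot = 1/3 × 8.059 × 10^-4 = 2.686 × 10^-4 mol
[Cr2O7^2-] = 2.686 × 10^-4 / 0.02432 = 0.01105 mol/L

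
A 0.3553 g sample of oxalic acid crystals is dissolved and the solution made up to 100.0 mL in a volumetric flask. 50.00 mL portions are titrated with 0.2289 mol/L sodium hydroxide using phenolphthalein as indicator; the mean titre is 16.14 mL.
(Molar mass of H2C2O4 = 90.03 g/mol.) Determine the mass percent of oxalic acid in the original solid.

93.61 %

H2C2O4 + 2 NaOH → Na2C2O4 + 2 H2O
n(NaOH) per titration = 0.01614 × 0.2289 = 3.694 × 10^-3 mol
From the 1:2 ratio, n(H2C2O4) in each aliquot = 1/2 × 3.694 × 10^-3 = 1.847 × 10^-3 mol
n(H2C2O4) in the whole flask = 1.847 × 10^-3 × 100.0/50.00 = 3.694 × 10^-3 mol
mass of H2C2O4 = 3.694 × 10^-3 × 90.03 = 0.3326 g
% H2C2O4 = 0.3326 / 0.3553 × 100 = 93.61 %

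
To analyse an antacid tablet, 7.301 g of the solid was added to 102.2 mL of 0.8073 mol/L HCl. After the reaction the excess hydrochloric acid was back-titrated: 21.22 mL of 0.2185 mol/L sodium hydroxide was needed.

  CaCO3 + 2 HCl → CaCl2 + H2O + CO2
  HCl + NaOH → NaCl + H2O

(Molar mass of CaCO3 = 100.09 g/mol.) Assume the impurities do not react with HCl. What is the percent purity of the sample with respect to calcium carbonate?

n(HCl) added = 0.1022 × 0.8073 = 0.08251 mol
n(NaOH) used in back-titration = 0.02122 × 0.2185 = 4.637 × 10^-3 mol
n(HCl) left over = 4.637 × 10^-3 mol (1:1 ratio)
n(HCl) consumed by analyte = 0.08251 − 4.637 × 10^-3 = 0.07787 mol
From the 1:2 ratio, n(CaCO3) = 1/2 × 0.07787 = 0.03893 mol
mass of CaCO3 = 0.03893 × 100.09 = 3.897 g
% CaCO3 = 3.897 / 7.301 × 100 = 53.38 %

53.38 %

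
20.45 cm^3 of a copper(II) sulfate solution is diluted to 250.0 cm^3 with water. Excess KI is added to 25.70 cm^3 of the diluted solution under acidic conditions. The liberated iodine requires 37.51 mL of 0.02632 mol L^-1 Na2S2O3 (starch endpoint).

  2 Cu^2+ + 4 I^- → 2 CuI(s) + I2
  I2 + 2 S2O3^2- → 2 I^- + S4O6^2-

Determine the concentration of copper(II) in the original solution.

n(S2O3^2-) = 0.03751 × 0.02632 = 9.873 × 10^-4 mol
n(I2) = n(S2O3^2-)/2 = 4.936 × 10^-4 mol
From the 2:1 ratio, n(Cu2+) in the aliquot = 2/1 × 4.936 × 10^-4 = 9.873 × 10^-4 mol
[Cu2+]_dilute = 9.873 × 10^-4 / 0.02570 = 0.03841 mol/L
[Cu2+]_original = 0.03841 × 250.0/20.45 = 0.4696 mol/L

0.4696 mol/L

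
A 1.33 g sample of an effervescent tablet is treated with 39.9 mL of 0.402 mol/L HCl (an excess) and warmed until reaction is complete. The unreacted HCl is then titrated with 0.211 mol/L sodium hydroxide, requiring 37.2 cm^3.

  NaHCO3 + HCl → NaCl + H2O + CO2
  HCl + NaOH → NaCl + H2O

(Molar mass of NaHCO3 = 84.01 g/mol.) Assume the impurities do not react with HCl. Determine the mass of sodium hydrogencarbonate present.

n(HCl) added = 0.0399 × 0.402 = 0.0160 mol
n(NaOH) used in back-titration = 0.0372 × 0.211 = 7.85 × 10^-3 mol
n(HCl) left over = 7.85 × 10^-3 mol (1:1 ratio)
n(HCl) consumed by analyte = 0.0160 − 7.85 × 10^-3 = 8.19 × 10^-3 mol
n(NaHCO3) = 8.19 × 10^-3 mol (1:1 ratio)
mass of NaHCO3 = 8.19 × 10^-3 × 84.01 = 0.688 g

0.688 g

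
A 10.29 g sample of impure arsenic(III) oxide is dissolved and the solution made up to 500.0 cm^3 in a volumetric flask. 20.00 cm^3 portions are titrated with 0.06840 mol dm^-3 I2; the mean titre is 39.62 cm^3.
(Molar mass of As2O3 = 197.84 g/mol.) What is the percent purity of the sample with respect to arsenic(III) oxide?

65.13 %

As2O3 + 2 I2 + 2 H2O → As2O5 + 4 HI
n(I2) per titration = 0.03962 × 0.06840 = 2.710 × 10^-3 mol
From the 1:2 ratio, n(As2O3) in each aliquot = 1/2 × 2.710 × 10^-3 = 1.355 × 10^-3 mol
n(As2O3) in the whole flask = 1.355 × 10^-3 × 500.0/20.00 = 0.03388 mol
mass of As2O3 = 0.03388 × 197.84 = 6.702 g
% As2O3 = 6.702 / 10.29 × 100 = 65.13 %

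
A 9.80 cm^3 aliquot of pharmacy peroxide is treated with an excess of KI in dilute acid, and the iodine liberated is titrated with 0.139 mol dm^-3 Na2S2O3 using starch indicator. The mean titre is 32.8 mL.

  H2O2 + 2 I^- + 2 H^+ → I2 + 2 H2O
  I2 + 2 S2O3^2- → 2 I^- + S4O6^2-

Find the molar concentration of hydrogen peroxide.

n(S2O3^2-) = 0.0328 × 0.139 = 4.56 × 10^-3 mol
n(I2) = n(S2O3^2-)/2 = 2.28 × 10^-3 mol
n(H2O2) in the aliquot = 2.28 × 10^-3 mol (1:1 ratio)
[H2O2] = 2.28 × 10^-3 / 0.00980 = 0.233 mol/L

0.233 mol/L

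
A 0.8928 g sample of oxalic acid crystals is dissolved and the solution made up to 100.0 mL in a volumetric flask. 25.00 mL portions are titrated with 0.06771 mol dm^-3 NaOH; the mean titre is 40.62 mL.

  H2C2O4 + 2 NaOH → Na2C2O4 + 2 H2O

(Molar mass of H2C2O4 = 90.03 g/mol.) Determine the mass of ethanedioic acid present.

n(NaOH) per titration = 0.04062 × 0.06771 = 2.750 × 10^-3 mol
From the 1:2 ratio, n(H2C2O4) in each aliquot = 1/2 × 2.750 × 10^-3 = 1.375 × 10^-3 mol
n(H2C2O4) in the whole flask = 1.375 × 10^-3 × 100.0/25.00 = 5.501 × 10^-3 mol
mass of H2C2O4 = 5.501 × 10^-3 × 90.03 = 0.4952 g

0.4952 g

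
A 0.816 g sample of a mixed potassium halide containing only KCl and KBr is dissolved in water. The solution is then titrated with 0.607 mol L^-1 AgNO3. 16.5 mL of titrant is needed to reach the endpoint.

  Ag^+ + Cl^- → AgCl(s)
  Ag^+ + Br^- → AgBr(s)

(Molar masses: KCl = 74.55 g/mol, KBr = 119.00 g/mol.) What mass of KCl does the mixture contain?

0.630 g

n(AgNO3) = 0.0165 × 0.607 = 0.0100 mol
Let x = n(KCl), y = n(KBr).
Titrant: 1x + 1y = 0.0100;  mass: 74.55x + 119.00y = 0.816
Solving, x = 8.46 × 10^-3 mol, y = 1.56 × 10^-3 mol
mass of KCl = 8.46 × 10^-3 × 74.55 = 0.630 g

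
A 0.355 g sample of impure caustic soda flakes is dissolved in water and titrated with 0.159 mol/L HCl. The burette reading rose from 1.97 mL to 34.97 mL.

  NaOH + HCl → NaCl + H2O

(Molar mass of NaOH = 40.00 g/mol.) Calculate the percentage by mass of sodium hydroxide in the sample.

59.1 %

n(HCl) = 0.0330 L × 0.159 mol/L = 5.25 × 10^-3 mol
n(NaOH) = 5.25 × 10^-3 mol (1:1 ratio)
mass of NaOH = 5.25 × 10^-3 × 40.00 g/mol = 0.210 g
% NaOH = 0.210 / 0.355 × 100 = 59.1 %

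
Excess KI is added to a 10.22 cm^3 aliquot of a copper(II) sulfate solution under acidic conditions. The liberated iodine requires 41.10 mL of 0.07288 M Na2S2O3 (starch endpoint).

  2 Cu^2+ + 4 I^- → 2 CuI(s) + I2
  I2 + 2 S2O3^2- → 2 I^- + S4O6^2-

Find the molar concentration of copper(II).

n(S2O3^2-) = 0.04110 × 0.07288 = 2.995 × 10^-3 mol
n(I2) = n(S2O3^2-)/2 = 1.498 × 10^-3 mol
From the 2:1 ratio, n(Cu2+) in the aliquot = 2/1 × 1.498 × 10^-3 = 2.995 × 10^-3 mol
[Cu2+] = 2.995 × 10^-3 / 0.01022 = 0.2931 mol/L

0.2931 M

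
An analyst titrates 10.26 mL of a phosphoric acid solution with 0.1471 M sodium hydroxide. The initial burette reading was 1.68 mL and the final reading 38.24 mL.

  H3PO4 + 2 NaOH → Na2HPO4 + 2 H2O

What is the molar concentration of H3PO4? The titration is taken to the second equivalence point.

0.2621 M

n(NaOH) = 0.03656 L × 0.1471 mol/L = 5.378 × 10^-3 mol
From the 1:2 mole ratio, n(H3PO4) = 1/2 × 5.378 × 10^-3 = 2.689 × 10^-3 mol
[H3PO4] = 2.689 × 10^-3 mol / 0.01026 L = 0.2621 mol/L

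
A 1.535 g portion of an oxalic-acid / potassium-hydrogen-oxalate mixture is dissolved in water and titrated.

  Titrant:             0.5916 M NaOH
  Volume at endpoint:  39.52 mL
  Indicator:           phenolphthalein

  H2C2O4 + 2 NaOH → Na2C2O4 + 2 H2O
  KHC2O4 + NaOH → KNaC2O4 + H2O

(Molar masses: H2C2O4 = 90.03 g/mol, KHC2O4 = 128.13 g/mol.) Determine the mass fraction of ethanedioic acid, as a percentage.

51.54 %

n(NaOH) = 0.03952 × 0.5916 = 0.02338 mol
Let x = n(H2C2O4), y = n(KHC2O4).
Titrant: 2x + 1y = 0.02338;  mass: 90.03x + 128.13y = 1.535
Solving, x = 8.787 × 10^-3 mol, y = 5.806 × 10^-3 mol
mass of H2C2O4 = 8.787 × 10^-3 × 90.03 = 0.7911 g
% H2C2O4 = 0.7911 / 1.535 × 100 = 51.54 %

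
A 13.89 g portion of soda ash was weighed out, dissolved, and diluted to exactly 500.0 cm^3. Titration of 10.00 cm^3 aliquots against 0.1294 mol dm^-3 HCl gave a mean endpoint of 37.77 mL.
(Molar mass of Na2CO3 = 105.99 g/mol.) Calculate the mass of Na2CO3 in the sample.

12.95 g

Na2CO3 + 2 HCl → 2 NaCl + H2O + CO2
n(HCl) per titration = 0.03777 × 0.1294 = 4.887 × 10^-3 mol
From the 1:2 ratio, n(Na2CO3) in each aliquot = 1/2 × 4.887 × 10^-3 = 2.444 × 10^-3 mol
n(Na2CO3) in the whole flask = 2.444 × 10^-3 × 500.0/10.00 = 0.1222 mol
mass of Na2CO3 = 0.1222 × 105.99 = 12.95 g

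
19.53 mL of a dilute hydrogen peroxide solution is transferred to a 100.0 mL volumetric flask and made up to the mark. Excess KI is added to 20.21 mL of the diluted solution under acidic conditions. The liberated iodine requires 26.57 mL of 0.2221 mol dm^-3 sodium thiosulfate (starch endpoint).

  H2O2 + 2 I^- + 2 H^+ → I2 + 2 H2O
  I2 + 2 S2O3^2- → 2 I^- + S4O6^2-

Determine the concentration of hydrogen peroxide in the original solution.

0.7476 mol/L

n(S2O3^2-) = 0.02657 × 0.2221 = 5.901 × 10^-3 mol
n(I2) = n(S2O3^2-)/2 = 2.951 × 10^-3 mol
n(H2O2) in the aliquot = 2.951 × 10^-3 mol (1:1 ratio)
[H2O2]_dilute = 2.951 × 10^-3 / 0.02021 = 0.1460 mol/L
[H2O2]_original = 0.1460 × 100.0/19.53 = 0.7476 mol/L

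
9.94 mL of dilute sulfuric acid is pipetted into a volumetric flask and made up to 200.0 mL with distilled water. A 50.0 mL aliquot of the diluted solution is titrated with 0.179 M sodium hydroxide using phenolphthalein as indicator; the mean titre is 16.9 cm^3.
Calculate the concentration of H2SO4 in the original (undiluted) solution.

H2SO4 + 2 NaOH → Na2SO4 + 2 H2O
n(NaOH) = 0.0169 × 0.179 = 3.03 × 10^-3 mol
From the 1:2 ratio, n(H2SO4) in the aliquot = 1/2 × 3.03 × 10^-3 = 1.51 × 10^-3 mol
[H2SO4]_dilute = 1.51 × 10^-3 / 0.0500 = 0.0303 mol/L
Dilution factor = 200.0 / 9.94 = 20.12
[H2SO4]_stock = 0.0303 × 20.12 = 0.609 mol/L

0.609 M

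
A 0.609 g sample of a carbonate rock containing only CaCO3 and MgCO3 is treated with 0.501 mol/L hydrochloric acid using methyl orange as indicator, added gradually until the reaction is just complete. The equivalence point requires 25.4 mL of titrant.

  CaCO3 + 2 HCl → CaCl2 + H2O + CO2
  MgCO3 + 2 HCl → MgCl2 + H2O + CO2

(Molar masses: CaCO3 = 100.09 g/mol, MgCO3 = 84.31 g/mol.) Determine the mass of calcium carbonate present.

0.460 g

n(HCl) = 0.0254 × 0.501 = 0.0127 mol
Let x = n(CaCO3), y = n(MgCO3).
Titrant: 2x + 2y = 0.0127;  mass: 100.09x + 84.31y = 0.609
Solving, x = 4.60 × 10^-3 mol, y = 1.76 × 10^-3 mol
mass of CaCO3 = 4.60 × 10^-3 × 100.09 = 0.460 g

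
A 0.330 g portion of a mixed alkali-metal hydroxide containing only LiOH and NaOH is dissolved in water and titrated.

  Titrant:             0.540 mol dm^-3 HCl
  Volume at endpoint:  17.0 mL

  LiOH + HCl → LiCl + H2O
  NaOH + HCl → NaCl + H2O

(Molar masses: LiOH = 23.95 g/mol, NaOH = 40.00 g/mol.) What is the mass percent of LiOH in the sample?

n(HCl) = 0.0170 × 0.540 = 9.18 × 10^-3 mol
Let x = n(LiOH), y = n(NaOH).
Titrant: 1x + 1y = 9.18 × 10^-3;  mass: 23.95x + 40.00y = 0.330
Solving, x = 2.32 × 10^-3 mol, y = 6.86 × 10^-3 mol
mass of LiOH = 2.32 × 10^-3 × 23.95 = 0.0555 g
% LiOH = 0.0555 / 0.330 × 100 = 16.8 %

16.8 %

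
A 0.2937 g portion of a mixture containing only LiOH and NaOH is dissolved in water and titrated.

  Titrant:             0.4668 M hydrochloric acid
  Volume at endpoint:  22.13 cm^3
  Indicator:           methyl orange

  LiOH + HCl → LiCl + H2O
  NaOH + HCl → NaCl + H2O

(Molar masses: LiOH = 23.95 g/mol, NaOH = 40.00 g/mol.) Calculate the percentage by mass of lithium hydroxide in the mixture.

n(HCl) = 0.02213 × 0.4668 = 0.01033 mol
Let x = n(LiOH), y = n(NaOH).
Titrant: 1x + 1y = 0.01033;  mass: 23.95x + 40.00y = 0.2937
Solving, x = 7.446 × 10^-3 mol, y = 2.884 × 10^-3 mol
mass of LiOH = 7.446 × 10^-3 × 23.95 = 0.1783 g
% LiOH = 0.1783 / 0.2937 × 100 = 60.72 %

60.72 %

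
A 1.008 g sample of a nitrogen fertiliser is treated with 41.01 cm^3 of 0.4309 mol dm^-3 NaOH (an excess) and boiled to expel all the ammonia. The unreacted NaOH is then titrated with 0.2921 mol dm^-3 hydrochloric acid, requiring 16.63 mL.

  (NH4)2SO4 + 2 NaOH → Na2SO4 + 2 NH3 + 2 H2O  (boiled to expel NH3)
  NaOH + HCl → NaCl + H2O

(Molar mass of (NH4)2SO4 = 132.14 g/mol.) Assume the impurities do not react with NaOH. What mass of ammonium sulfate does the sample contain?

n(NaOH) added = 0.04101 × 0.4309 = 0.01767 mol
n(HCl) used in back-titration = 0.01663 × 0.2921 = 4.858 × 10^-3 mol
n(NaOH) left over = 4.858 × 10^-3 mol (1:1 ratio)
n(NaOH) consumed by analyte = 0.01767 − 4.858 × 10^-3 = 0.01281 mol
From the 1:2 ratio, n((NH4)2SO4) = 1/2 × 0.01281 = 6.407 × 10^-3 mol
mass of (NH4)2SO4 = 6.407 × 10^-3 × 132.14 = 0.8466 g

0.8466 g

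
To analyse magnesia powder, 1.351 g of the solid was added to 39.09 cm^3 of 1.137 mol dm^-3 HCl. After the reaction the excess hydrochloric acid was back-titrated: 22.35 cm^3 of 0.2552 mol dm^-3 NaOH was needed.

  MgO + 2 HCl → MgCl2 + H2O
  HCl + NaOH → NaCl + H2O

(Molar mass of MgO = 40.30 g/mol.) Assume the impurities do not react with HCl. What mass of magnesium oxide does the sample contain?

0.7806 g

n(HCl) added = 0.03909 × 1.137 = 0.04445 mol
n(NaOH) used in back-titration = 0.02235 × 0.2552 = 5.704 × 10^-3 mol
n(HCl) left over = 5.704 × 10^-3 mol (1:1 ratio)
n(HCl) consumed by analyte = 0.04445 − 5.704 × 10^-3 = 0.03874 mol
From the 1:2 ratio, n(MgO) = 1/2 × 0.03874 = 0.01937 mol
mass of MgO = 0.01937 × 40.30 = 0.7806 g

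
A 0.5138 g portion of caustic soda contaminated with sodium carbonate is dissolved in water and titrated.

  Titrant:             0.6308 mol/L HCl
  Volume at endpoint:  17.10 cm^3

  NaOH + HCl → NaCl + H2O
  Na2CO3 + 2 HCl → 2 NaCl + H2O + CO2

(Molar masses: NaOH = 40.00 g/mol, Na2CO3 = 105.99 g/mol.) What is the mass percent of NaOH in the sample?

34.65 %

n(HCl) = 0.01710 × 0.6308 = 0.01079 mol
Let x = n(NaOH), y = n(Na2CO3).
Titrant: 1x + 2y = 0.01079;  mass: 40.00x + 105.99y = 0.5138
Solving, x = 4.451 × 10^-3 mol, y = 3.168 × 10^-3 mol
mass of NaOH = 4.451 × 10^-3 × 40.00 = 0.1780 g
% NaOH = 0.1780 / 0.5138 × 100 = 34.65 %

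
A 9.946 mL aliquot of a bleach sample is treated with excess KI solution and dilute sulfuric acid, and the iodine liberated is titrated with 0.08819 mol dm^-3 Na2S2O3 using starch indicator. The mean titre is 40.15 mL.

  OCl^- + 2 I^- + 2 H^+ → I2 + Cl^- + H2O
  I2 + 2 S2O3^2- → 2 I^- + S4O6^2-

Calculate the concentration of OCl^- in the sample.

0.1780 mol/L

n(S2O3^2-) = 0.04015 × 0.08819 = 3.541 × 10^-3 mol
n(I2) = n(S2O3^2-)/2 = 1.770 × 10^-3 mol
n(OCl^-) in the aliquot = 1.770 × 10^-3 mol (1:1 ratio)
[OCl^-] = 1.770 × 10^-3 / 0.009946 = 0.1780 mol/L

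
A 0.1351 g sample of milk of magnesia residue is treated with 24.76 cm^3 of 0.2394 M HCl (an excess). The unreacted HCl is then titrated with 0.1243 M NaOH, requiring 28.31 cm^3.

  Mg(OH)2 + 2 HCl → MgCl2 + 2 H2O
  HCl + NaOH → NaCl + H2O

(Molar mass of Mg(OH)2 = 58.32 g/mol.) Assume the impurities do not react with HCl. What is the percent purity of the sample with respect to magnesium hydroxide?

51.99 %

n(HCl) added = 0.02476 × 0.2394 = 5.928 × 10^-3 mol
n(NaOH) used in back-titration = 0.02831 × 0.1243 = 3.519 × 10^-3 mol
n(HCl) left over = 3.519 × 10^-3 mol (1:1 ratio)
n(HCl) consumed by analyte = 5.928 × 10^-3 − 3.519 × 10^-3 = 2.409 × 10^-3 mol
From the 1:2 ratio, n(Mg(OH)2) = 1/2 × 2.409 × 10^-3 = 1.204 × 10^-3 mol
mass of Mg(OH)2 = 1.204 × 10^-3 × 58.32 = 0.07024 g
% Mg(OH)2 = 0.07024 / 0.1351 × 100 = 51.99 %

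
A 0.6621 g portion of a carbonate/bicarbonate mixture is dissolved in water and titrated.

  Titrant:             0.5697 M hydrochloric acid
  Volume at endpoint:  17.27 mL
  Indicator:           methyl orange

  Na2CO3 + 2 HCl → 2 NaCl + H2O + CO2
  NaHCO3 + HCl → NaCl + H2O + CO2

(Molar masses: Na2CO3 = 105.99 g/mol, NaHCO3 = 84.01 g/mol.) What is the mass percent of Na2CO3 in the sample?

n(HCl) = 0.01727 × 0.5697 = 9.839 × 10^-3 mol
Let x = n(Na2CO3), y = n(NaHCO3).
Titrant: 2x + 1y = 9.839 × 10^-3;  mass: 105.99x + 84.01y = 0.6621
Solving, x = 2.651 × 10^-3 mol, y = 4.536 × 10^-3 mol
mass of Na2CO3 = 2.651 × 10^-3 × 105.99 = 0.2810 g
% Na2CO3 = 0.2810 / 0.6621 × 100 = 42.44 %

42.44 %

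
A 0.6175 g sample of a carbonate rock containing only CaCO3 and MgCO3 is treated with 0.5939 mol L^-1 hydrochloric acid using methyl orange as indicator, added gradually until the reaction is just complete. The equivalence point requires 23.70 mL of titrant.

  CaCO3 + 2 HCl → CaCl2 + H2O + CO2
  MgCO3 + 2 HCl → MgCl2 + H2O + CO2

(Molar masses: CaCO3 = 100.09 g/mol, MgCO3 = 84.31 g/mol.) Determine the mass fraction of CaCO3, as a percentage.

24.81 %

n(HCl) = 0.02370 × 0.5939 = 0.01408 mol
Let x = n(CaCO3), y = n(MgCO3).
Titrant: 2x + 2y = 0.01408;  mass: 100.09x + 84.31y = 0.6175
Solving, x = 1.530 × 10^-3 mol, y = 5.507 × 10^-3 mol
mass of CaCO3 = 1.530 × 10^-3 × 100.09 = 0.1532 g
% CaCO3 = 0.1532 / 0.6175 × 100 = 24.81 %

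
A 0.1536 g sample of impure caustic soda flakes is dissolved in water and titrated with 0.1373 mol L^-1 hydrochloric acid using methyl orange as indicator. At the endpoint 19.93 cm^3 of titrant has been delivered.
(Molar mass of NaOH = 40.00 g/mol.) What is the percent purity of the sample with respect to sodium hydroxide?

71.26 %

NaOH + HCl → NaCl + H2O
n(HCl) = 0.01993 L × 0.1373 mol/L = 2.736 × 10^-3 mol
n(NaOH) = 2.736 × 10^-3 mol (1:1 ratio)
mass of NaOH = 2.736 × 10^-3 × 40.00 g/mol = 0.1095 g
% NaOH = 0.1095 / 0.1536 × 100 = 71.26 %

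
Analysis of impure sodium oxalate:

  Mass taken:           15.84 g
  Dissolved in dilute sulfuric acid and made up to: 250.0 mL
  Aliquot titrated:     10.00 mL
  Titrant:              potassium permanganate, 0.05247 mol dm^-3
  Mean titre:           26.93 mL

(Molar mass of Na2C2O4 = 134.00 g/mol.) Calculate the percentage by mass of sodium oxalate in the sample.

2 MnO4^- + 5 C2O4^2- + 16 H^+ → 2 Mn^2+ + 10 CO2 + 8 H2O
n(KMnO4) per titration = 0.02693 × 0.05247 = 1.413 × 10^-3 mol
From the 5:2 ratio, n(Na2C2O4) in each aliquot = 5/2 × 1.413 × 10^-3 = 3.533 × 10^-3 mol
n(Na2C2O4) in the whole flask = 3.533 × 10^-3 × 250.0/10.00 = 0.08831 mol
mass of Na2C2O4 = 0.08831 × 134.00 = 11.83 g
% Na2C2O4 = 11.83 / 15.84 × 100 = 74.71 %

74.71 %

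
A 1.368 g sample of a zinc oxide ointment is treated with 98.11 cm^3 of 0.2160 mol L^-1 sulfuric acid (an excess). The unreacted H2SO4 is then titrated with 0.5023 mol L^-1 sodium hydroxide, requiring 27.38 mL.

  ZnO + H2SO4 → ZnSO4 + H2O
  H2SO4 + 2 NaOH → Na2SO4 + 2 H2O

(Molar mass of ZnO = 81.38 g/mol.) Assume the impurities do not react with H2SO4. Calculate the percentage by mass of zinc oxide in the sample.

n(H2SO4) added = 0.09811 × 0.2160 = 0.02119 mol
n(NaOH) used in back-titration = 0.02738 × 0.5023 = 0.01375 mol
From the 1:2 ratio, n(H2SO4) left over = 1/2 × 0.01375 = 6.876 × 10^-3 mol
n(H2SO4) consumed by analyte = 0.02119 − 6.876 × 10^-3 = 0.01432 mol
n(ZnO) = 0.01432 mol (1:1 ratio)
mass of ZnO = 0.01432 × 81.38 = 1.165 g
% ZnO = 1.165 / 1.368 × 100 = 85.16 %

85.16 %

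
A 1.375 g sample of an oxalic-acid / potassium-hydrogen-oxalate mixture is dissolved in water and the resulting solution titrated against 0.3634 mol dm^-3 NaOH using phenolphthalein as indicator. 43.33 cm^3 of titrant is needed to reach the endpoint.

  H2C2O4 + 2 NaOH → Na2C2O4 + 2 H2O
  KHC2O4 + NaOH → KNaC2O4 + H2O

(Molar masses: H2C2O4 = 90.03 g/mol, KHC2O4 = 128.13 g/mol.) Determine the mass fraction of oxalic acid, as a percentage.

n(NaOH) = 0.04333 × 0.3634 = 0.01575 mol
Let x = n(H2C2O4), y = n(KHC2O4).
Titrant: 2x + 1y = 0.01575;  mass: 90.03x + 128.13y = 1.375
Solving, x = 3.865 × 10^-3 mol, y = 8.015 × 10^-3 mol
mass of H2C2O4 = 3.865 × 10^-3 × 90.03 = 0.3480 g
% H2C2O4 = 0.3480 / 1.375 × 100 = 25.31 %

25.31 %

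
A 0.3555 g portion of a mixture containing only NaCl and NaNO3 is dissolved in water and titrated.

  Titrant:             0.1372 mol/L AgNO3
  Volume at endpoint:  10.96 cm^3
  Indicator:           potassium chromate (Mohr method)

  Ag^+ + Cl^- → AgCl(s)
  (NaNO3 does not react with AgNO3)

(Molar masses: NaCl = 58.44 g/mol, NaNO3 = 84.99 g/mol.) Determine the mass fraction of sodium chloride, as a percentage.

24.72 %

n(AgNO3) = 0.01096 × 0.1372 = 1.504 × 10^-3 mol
Let x = n(NaCl), y = n(NaNO3).
Titrant: 1x = 1.504 × 10^-3;  mass: 58.44x + 84.99y = 0.3555
Solving, x = 1.504 × 10^-3 mol, y = 3.149 × 10^-3 mol
mass of NaCl = 1.504 × 10^-3 × 58.44 = 0.08788 g
% NaCl = 0.08788 / 0.3555 × 100 = 24.72 %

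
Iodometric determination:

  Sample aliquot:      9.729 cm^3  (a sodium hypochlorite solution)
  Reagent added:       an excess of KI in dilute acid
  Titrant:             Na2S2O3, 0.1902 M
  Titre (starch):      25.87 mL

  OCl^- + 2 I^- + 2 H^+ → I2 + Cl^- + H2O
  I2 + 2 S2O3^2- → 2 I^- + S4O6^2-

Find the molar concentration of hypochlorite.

n(S2O3^2-) = 0.02587 × 0.1902 = 4.920 × 10^-3 mol
n(I2) = n(S2O3^2-)/2 = 2.460 × 10^-3 mol
n(OCl^-) in the aliquot = 2.460 × 10^-3 mol (1:1 ratio)
[OCl^-] = 2.460 × 10^-3 / 0.009729 = 0.2529 mol/L

0.2529 M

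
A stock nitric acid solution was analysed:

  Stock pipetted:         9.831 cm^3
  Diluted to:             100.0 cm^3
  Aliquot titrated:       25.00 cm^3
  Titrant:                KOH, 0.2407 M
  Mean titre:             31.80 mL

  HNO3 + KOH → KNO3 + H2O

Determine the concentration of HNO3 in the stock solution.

3.114 M

n(KOH) = 0.03180 × 0.2407 = 7.654 × 10^-3 mol
n(HNO3) in the aliquot = 7.654 × 10^-3 mol (1:1 ratio)
[HNO3]_dilute = 7.654 × 10^-3 / 0.02500 = 0.3062 mol/L
Dilution factor = 100.0 / 9.831 = 10.17
[HNO3]_stock = 0.3062 × 10.17 = 3.114 mol/L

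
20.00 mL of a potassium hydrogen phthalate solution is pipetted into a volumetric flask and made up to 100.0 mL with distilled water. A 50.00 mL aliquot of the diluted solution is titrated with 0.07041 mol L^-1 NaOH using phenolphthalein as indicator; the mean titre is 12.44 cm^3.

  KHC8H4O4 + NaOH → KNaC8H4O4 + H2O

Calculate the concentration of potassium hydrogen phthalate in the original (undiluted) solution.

n(NaOH) = 0.01244 × 0.07041 = 8.759 × 10^-4 mol
n(KHC8H4O4) in the aliquot = 8.759 × 10^-4 mol (1:1 ratio)
[KHC8H4O4]_dilute = 8.759 × 10^-4 / 0.05000 = 0.01752 mol/L
Dilution factor = 100.0 / 20.00 = 5.000
[KHC8H4O4]_stock = 0.01752 × 5.000 = 0.08759 mol/L

0.08759 mol/L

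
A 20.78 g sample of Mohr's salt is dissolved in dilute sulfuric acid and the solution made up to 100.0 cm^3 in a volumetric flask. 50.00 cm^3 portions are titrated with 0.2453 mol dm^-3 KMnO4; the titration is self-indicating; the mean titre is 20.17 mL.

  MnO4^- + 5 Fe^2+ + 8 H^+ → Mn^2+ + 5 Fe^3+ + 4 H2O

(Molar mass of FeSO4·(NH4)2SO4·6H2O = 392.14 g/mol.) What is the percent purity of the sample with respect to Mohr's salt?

n(KMnO4) per titration = 0.02017 × 0.2453 = 4.948 × 10^-3 mol
From the 5:1 ratio, n(FeSO4·(NH4)2SO4·6H2O) in each aliquot = 5/1 × 4.948 × 10^-3 = 0.02474 mol
n(FeSO4·(NH4)2SO4·6H2O) in the whole flask = 0.02474 × 100.0/50.00 = 0.04948 mol
mass of FeSO4·(NH4)2SO4·6H2O = 0.04948 × 392.14 = 19.40 g
% FeSO4·(NH4)2SO4·6H2O = 19.40 / 20.78 × 100 = 93.37 %

93.37 %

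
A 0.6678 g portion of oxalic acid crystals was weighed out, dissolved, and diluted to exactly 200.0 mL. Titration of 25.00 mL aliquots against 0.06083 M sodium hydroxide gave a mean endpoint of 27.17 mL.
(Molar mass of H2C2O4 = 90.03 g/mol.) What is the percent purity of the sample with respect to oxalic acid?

H2C2O4 + 2 NaOH → Na2C2O4 + 2 H2O
n(NaOH) per titration = 0.02717 × 0.06083 = 1.653 × 10^-3 mol
From the 1:2 ratio, n(H2C2O4) in each aliquot = 1/2 × 1.653 × 10^-3 = 8.264 × 10^-4 mol
n(H2C2O4) in the whole flask = 8.264 × 10^-4 × 200.0/25.00 = 6.611 × 10^-3 mol
mass of H2C2O4 = 6.611 × 10^-3 × 90.03 = 0.5952 g
% H2C2O4 = 0.5952 / 0.6678 × 100 = 89.13 %

89.13 %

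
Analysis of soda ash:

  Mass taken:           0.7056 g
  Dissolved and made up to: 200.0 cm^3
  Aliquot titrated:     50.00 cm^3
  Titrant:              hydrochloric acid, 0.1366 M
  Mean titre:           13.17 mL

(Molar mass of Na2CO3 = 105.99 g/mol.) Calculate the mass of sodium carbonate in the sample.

0.3814 g

Na2CO3 + 2 HCl → 2 NaCl + H2O + CO2
n(HCl) per titration = 0.01317 × 0.1366 = 1.799 × 10^-3 mol
From the 1:2 ratio, n(Na2CO3) in each aliquot = 1/2 × 1.799 × 10^-3 = 8.995 × 10^-4 mol
n(Na2CO3) in the whole flask = 8.995 × 10^-4 × 200.0/50.00 = 3.598 × 10^-3 mol
mass of Na2CO3 = 3.598 × 10^-3 × 105.99 = 0.3814 g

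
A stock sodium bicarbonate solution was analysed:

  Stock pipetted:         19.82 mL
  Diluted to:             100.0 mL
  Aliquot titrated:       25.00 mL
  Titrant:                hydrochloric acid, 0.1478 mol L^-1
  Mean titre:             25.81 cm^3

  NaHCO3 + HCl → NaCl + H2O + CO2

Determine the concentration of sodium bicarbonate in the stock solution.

n(HCl) = 0.02581 × 0.1478 = 3.815 × 10^-3 mol
n(NaHCO3) in the aliquot = 3.815 × 10^-3 mol (1:1 ratio)
[NaHCO3]_dilute = 3.815 × 10^-3 / 0.02500 = 0.1526 mol/L
Dilution factor = 100.0 / 19.82 = 5.045
[NaHCO3]_stock = 0.1526 × 5.045 = 0.7699 mol/L

0.7699 mol/L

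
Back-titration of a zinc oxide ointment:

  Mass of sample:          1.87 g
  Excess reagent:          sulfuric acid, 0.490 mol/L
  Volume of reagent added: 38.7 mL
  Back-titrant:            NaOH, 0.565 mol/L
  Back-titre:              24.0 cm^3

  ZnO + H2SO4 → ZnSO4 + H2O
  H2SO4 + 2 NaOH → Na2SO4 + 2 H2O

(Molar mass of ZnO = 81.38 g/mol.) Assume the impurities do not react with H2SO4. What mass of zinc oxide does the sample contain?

0.991 g

n(H2SO4) added = 0.0387 × 0.490 = 0.0190 mol
n(NaOH) used in back-titration = 0.0240 × 0.565 = 0.0136 mol
From the 1:2 ratio, n(H2SO4) left over = 1/2 × 0.0136 = 6.78 × 10^-3 mol
n(H2SO4) consumed by analyte = 0.0190 − 6.78 × 10^-3 = 0.0122 mol
n(ZnO) = 0.0122 mol (1:1 ratio)
mass of ZnO = 0.0122 × 81.38 = 0.991 g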